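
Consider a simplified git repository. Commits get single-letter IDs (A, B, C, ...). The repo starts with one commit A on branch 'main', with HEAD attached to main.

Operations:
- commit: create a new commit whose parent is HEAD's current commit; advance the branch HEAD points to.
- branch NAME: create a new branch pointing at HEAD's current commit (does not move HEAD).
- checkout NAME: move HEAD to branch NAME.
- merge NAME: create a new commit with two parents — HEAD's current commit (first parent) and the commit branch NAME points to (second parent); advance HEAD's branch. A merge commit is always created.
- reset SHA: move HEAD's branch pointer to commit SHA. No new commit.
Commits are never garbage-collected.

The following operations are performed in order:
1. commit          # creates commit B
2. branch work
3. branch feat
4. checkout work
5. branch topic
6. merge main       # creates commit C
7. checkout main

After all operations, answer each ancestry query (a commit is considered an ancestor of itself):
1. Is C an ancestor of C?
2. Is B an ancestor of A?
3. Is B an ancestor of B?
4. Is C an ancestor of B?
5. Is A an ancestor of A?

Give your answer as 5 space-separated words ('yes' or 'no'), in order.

After op 1 (commit): HEAD=main@B [main=B]
After op 2 (branch): HEAD=main@B [main=B work=B]
After op 3 (branch): HEAD=main@B [feat=B main=B work=B]
After op 4 (checkout): HEAD=work@B [feat=B main=B work=B]
After op 5 (branch): HEAD=work@B [feat=B main=B topic=B work=B]
After op 6 (merge): HEAD=work@C [feat=B main=B topic=B work=C]
After op 7 (checkout): HEAD=main@B [feat=B main=B topic=B work=C]
ancestors(C) = {A,B,C}; C in? yes
ancestors(A) = {A}; B in? no
ancestors(B) = {A,B}; B in? yes
ancestors(B) = {A,B}; C in? no
ancestors(A) = {A}; A in? yes

Answer: yes no yes no yes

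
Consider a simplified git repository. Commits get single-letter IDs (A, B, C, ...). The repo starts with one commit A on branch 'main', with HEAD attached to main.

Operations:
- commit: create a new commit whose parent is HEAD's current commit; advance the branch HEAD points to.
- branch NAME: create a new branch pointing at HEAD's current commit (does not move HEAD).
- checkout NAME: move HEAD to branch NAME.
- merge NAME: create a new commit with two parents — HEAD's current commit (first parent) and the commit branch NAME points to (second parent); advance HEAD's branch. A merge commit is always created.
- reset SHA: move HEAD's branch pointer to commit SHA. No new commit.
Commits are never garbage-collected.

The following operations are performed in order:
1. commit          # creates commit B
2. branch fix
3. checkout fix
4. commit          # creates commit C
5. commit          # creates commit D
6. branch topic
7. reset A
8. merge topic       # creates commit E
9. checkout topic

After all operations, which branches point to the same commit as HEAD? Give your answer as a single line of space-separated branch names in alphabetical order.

After op 1 (commit): HEAD=main@B [main=B]
After op 2 (branch): HEAD=main@B [fix=B main=B]
After op 3 (checkout): HEAD=fix@B [fix=B main=B]
After op 4 (commit): HEAD=fix@C [fix=C main=B]
After op 5 (commit): HEAD=fix@D [fix=D main=B]
After op 6 (branch): HEAD=fix@D [fix=D main=B topic=D]
After op 7 (reset): HEAD=fix@A [fix=A main=B topic=D]
After op 8 (merge): HEAD=fix@E [fix=E main=B topic=D]
After op 9 (checkout): HEAD=topic@D [fix=E main=B topic=D]

Answer: topic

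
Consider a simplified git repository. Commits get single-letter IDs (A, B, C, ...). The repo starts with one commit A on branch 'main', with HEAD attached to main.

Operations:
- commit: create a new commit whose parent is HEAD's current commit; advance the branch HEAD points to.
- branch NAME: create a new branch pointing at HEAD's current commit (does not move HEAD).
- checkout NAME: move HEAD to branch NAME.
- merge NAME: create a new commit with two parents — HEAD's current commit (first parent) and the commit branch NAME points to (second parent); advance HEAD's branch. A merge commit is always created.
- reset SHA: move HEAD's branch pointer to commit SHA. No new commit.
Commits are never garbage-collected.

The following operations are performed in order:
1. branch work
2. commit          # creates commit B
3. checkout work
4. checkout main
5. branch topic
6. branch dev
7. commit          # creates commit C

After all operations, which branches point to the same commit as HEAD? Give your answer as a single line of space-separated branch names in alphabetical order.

After op 1 (branch): HEAD=main@A [main=A work=A]
After op 2 (commit): HEAD=main@B [main=B work=A]
After op 3 (checkout): HEAD=work@A [main=B work=A]
After op 4 (checkout): HEAD=main@B [main=B work=A]
After op 5 (branch): HEAD=main@B [main=B topic=B work=A]
After op 6 (branch): HEAD=main@B [dev=B main=B topic=B work=A]
After op 7 (commit): HEAD=main@C [dev=B main=C topic=B work=A]

Answer: main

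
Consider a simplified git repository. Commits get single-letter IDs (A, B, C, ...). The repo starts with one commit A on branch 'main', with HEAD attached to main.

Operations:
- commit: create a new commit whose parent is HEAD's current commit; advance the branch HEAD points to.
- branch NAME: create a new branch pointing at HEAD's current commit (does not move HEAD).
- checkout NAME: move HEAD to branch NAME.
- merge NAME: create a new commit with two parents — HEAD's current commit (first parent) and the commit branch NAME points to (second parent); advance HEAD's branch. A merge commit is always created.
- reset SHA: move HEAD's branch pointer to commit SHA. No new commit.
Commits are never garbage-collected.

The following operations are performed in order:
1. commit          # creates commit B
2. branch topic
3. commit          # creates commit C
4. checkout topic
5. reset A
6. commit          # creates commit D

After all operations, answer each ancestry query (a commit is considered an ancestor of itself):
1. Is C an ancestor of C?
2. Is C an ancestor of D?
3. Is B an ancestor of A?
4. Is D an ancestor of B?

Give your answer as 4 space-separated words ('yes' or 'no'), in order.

Answer: yes no no no

Derivation:
After op 1 (commit): HEAD=main@B [main=B]
After op 2 (branch): HEAD=main@B [main=B topic=B]
After op 3 (commit): HEAD=main@C [main=C topic=B]
After op 4 (checkout): HEAD=topic@B [main=C topic=B]
After op 5 (reset): HEAD=topic@A [main=C topic=A]
After op 6 (commit): HEAD=topic@D [main=C topic=D]
ancestors(C) = {A,B,C}; C in? yes
ancestors(D) = {A,D}; C in? no
ancestors(A) = {A}; B in? no
ancestors(B) = {A,B}; D in? no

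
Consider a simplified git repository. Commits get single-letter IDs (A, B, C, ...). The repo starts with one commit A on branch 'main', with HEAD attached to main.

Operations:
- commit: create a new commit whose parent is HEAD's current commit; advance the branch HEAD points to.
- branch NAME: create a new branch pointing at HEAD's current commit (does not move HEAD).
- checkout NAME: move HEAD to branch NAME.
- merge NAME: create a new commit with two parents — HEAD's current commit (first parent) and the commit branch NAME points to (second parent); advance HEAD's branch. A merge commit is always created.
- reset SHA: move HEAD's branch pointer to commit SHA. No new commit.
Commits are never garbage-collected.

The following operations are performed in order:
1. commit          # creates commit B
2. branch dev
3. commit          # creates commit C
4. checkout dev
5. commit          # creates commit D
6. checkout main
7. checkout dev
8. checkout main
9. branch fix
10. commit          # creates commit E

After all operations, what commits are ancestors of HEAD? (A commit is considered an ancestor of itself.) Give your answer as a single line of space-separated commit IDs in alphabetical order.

After op 1 (commit): HEAD=main@B [main=B]
After op 2 (branch): HEAD=main@B [dev=B main=B]
After op 3 (commit): HEAD=main@C [dev=B main=C]
After op 4 (checkout): HEAD=dev@B [dev=B main=C]
After op 5 (commit): HEAD=dev@D [dev=D main=C]
After op 6 (checkout): HEAD=main@C [dev=D main=C]
After op 7 (checkout): HEAD=dev@D [dev=D main=C]
After op 8 (checkout): HEAD=main@C [dev=D main=C]
After op 9 (branch): HEAD=main@C [dev=D fix=C main=C]
After op 10 (commit): HEAD=main@E [dev=D fix=C main=E]

Answer: A B C E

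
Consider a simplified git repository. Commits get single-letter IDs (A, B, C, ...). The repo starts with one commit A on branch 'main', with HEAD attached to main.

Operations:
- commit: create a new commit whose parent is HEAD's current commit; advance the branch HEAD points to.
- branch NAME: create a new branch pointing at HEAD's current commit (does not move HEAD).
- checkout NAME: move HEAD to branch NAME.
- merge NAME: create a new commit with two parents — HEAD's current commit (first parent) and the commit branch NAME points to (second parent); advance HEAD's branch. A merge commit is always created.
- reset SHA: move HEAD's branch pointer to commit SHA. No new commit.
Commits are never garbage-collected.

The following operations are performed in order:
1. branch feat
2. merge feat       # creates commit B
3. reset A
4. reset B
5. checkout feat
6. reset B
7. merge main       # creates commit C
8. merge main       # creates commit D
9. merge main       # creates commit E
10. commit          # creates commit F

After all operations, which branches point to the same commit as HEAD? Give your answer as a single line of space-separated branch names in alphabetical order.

After op 1 (branch): HEAD=main@A [feat=A main=A]
After op 2 (merge): HEAD=main@B [feat=A main=B]
After op 3 (reset): HEAD=main@A [feat=A main=A]
After op 4 (reset): HEAD=main@B [feat=A main=B]
After op 5 (checkout): HEAD=feat@A [feat=A main=B]
After op 6 (reset): HEAD=feat@B [feat=B main=B]
After op 7 (merge): HEAD=feat@C [feat=C main=B]
After op 8 (merge): HEAD=feat@D [feat=D main=B]
After op 9 (merge): HEAD=feat@E [feat=E main=B]
After op 10 (commit): HEAD=feat@F [feat=F main=B]

Answer: feat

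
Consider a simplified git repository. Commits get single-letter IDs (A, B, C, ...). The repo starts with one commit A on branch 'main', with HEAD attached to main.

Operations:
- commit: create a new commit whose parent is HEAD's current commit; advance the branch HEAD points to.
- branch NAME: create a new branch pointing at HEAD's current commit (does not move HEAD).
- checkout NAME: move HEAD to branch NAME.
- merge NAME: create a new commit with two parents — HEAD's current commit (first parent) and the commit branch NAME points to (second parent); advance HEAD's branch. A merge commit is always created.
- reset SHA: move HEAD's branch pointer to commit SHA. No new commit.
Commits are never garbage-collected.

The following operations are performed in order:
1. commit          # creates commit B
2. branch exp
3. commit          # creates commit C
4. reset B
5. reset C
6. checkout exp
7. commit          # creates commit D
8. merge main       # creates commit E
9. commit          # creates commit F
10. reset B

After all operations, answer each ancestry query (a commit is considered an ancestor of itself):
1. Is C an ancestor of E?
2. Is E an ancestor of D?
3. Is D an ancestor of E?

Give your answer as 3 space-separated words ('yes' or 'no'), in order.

Answer: yes no yes

Derivation:
After op 1 (commit): HEAD=main@B [main=B]
After op 2 (branch): HEAD=main@B [exp=B main=B]
After op 3 (commit): HEAD=main@C [exp=B main=C]
After op 4 (reset): HEAD=main@B [exp=B main=B]
After op 5 (reset): HEAD=main@C [exp=B main=C]
After op 6 (checkout): HEAD=exp@B [exp=B main=C]
After op 7 (commit): HEAD=exp@D [exp=D main=C]
After op 8 (merge): HEAD=exp@E [exp=E main=C]
After op 9 (commit): HEAD=exp@F [exp=F main=C]
After op 10 (reset): HEAD=exp@B [exp=B main=C]
ancestors(E) = {A,B,C,D,E}; C in? yes
ancestors(D) = {A,B,D}; E in? no
ancestors(E) = {A,B,C,D,E}; D in? yes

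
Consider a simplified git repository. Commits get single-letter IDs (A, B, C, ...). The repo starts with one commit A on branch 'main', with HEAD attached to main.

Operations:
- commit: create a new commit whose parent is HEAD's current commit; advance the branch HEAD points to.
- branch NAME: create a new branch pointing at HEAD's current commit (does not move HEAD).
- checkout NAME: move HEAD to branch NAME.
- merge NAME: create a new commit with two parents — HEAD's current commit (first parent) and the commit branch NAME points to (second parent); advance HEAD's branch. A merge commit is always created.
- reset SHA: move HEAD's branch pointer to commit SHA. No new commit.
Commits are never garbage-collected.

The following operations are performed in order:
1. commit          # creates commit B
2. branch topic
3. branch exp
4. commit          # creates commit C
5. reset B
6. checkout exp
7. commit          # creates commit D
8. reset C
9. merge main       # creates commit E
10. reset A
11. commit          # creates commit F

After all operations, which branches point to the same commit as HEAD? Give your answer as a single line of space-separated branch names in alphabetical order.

Answer: exp

Derivation:
After op 1 (commit): HEAD=main@B [main=B]
After op 2 (branch): HEAD=main@B [main=B topic=B]
After op 3 (branch): HEAD=main@B [exp=B main=B topic=B]
After op 4 (commit): HEAD=main@C [exp=B main=C topic=B]
After op 5 (reset): HEAD=main@B [exp=B main=B topic=B]
After op 6 (checkout): HEAD=exp@B [exp=B main=B topic=B]
After op 7 (commit): HEAD=exp@D [exp=D main=B topic=B]
After op 8 (reset): HEAD=exp@C [exp=C main=B topic=B]
After op 9 (merge): HEAD=exp@E [exp=E main=B topic=B]
After op 10 (reset): HEAD=exp@A [exp=A main=B topic=B]
After op 11 (commit): HEAD=exp@F [exp=F main=B topic=B]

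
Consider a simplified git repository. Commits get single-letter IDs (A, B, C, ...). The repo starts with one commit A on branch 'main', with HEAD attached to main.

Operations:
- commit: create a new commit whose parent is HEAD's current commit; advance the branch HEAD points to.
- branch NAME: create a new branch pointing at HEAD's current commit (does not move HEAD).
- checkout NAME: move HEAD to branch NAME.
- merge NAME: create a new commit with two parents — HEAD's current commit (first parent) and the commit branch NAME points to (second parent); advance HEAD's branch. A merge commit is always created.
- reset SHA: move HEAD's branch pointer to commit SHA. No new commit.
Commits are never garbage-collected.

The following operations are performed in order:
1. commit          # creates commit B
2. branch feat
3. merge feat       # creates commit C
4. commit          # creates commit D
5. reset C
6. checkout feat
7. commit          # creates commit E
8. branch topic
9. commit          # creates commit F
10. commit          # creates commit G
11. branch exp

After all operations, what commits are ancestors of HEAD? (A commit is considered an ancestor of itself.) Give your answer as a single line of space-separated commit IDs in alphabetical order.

Answer: A B E F G

Derivation:
After op 1 (commit): HEAD=main@B [main=B]
After op 2 (branch): HEAD=main@B [feat=B main=B]
After op 3 (merge): HEAD=main@C [feat=B main=C]
After op 4 (commit): HEAD=main@D [feat=B main=D]
After op 5 (reset): HEAD=main@C [feat=B main=C]
After op 6 (checkout): HEAD=feat@B [feat=B main=C]
After op 7 (commit): HEAD=feat@E [feat=E main=C]
After op 8 (branch): HEAD=feat@E [feat=E main=C topic=E]
After op 9 (commit): HEAD=feat@F [feat=F main=C topic=E]
After op 10 (commit): HEAD=feat@G [feat=G main=C topic=E]
After op 11 (branch): HEAD=feat@G [exp=G feat=G main=C topic=E]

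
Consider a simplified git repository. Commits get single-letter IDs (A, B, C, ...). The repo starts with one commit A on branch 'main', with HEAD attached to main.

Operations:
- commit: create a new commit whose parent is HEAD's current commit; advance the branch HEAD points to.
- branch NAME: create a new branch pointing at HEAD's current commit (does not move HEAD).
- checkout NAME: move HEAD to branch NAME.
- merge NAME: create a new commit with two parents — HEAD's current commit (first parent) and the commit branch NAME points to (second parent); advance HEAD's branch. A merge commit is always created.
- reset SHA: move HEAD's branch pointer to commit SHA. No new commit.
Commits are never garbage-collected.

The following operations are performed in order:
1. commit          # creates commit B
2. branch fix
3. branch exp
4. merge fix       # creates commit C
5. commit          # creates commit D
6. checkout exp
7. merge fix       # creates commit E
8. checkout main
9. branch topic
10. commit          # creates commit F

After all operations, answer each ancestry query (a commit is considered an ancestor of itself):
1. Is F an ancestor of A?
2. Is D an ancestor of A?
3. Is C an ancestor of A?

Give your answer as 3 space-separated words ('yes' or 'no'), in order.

Answer: no no no

Derivation:
After op 1 (commit): HEAD=main@B [main=B]
After op 2 (branch): HEAD=main@B [fix=B main=B]
After op 3 (branch): HEAD=main@B [exp=B fix=B main=B]
After op 4 (merge): HEAD=main@C [exp=B fix=B main=C]
After op 5 (commit): HEAD=main@D [exp=B fix=B main=D]
After op 6 (checkout): HEAD=exp@B [exp=B fix=B main=D]
After op 7 (merge): HEAD=exp@E [exp=E fix=B main=D]
After op 8 (checkout): HEAD=main@D [exp=E fix=B main=D]
After op 9 (branch): HEAD=main@D [exp=E fix=B main=D topic=D]
After op 10 (commit): HEAD=main@F [exp=E fix=B main=F topic=D]
ancestors(A) = {A}; F in? no
ancestors(A) = {A}; D in? no
ancestors(A) = {A}; C in? no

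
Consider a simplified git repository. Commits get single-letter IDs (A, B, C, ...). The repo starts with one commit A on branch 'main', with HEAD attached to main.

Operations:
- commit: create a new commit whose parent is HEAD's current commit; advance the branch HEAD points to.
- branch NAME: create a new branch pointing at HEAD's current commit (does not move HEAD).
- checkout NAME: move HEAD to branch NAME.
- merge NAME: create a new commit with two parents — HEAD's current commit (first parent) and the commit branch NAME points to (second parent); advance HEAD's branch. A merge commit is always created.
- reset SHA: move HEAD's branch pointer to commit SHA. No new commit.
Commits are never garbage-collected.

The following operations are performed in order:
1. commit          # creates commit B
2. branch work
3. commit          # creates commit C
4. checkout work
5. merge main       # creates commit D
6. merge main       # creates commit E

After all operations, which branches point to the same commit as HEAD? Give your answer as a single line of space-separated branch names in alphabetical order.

Answer: work

Derivation:
After op 1 (commit): HEAD=main@B [main=B]
After op 2 (branch): HEAD=main@B [main=B work=B]
After op 3 (commit): HEAD=main@C [main=C work=B]
After op 4 (checkout): HEAD=work@B [main=C work=B]
After op 5 (merge): HEAD=work@D [main=C work=D]
After op 6 (merge): HEAD=work@E [main=C work=E]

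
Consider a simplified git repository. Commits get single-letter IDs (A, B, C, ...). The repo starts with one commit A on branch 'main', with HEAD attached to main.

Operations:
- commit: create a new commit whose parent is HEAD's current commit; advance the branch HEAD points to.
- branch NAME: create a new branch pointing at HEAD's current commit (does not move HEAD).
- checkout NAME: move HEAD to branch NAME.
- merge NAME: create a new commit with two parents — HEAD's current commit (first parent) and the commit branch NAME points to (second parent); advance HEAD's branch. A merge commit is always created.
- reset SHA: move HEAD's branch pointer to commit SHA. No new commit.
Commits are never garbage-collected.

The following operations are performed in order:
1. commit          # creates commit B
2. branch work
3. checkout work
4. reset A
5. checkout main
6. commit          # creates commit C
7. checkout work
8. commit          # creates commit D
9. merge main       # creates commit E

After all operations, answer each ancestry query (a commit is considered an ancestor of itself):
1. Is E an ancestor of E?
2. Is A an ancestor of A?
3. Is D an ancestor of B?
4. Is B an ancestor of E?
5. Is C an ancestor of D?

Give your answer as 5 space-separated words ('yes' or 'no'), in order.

After op 1 (commit): HEAD=main@B [main=B]
After op 2 (branch): HEAD=main@B [main=B work=B]
After op 3 (checkout): HEAD=work@B [main=B work=B]
After op 4 (reset): HEAD=work@A [main=B work=A]
After op 5 (checkout): HEAD=main@B [main=B work=A]
After op 6 (commit): HEAD=main@C [main=C work=A]
After op 7 (checkout): HEAD=work@A [main=C work=A]
After op 8 (commit): HEAD=work@D [main=C work=D]
After op 9 (merge): HEAD=work@E [main=C work=E]
ancestors(E) = {A,B,C,D,E}; E in? yes
ancestors(A) = {A}; A in? yes
ancestors(B) = {A,B}; D in? no
ancestors(E) = {A,B,C,D,E}; B in? yes
ancestors(D) = {A,D}; C in? no

Answer: yes yes no yes no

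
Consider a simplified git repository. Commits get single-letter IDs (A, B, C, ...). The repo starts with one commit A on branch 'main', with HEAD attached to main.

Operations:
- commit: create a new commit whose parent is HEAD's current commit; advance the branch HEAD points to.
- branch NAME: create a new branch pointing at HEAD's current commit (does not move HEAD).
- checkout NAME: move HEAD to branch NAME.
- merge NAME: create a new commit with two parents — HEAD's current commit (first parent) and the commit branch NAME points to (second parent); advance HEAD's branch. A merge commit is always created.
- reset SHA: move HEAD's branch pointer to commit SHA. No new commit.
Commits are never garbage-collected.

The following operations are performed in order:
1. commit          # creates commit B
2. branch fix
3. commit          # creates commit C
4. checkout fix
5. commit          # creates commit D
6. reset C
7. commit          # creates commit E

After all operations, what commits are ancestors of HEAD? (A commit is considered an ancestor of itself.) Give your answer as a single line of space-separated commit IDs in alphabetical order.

After op 1 (commit): HEAD=main@B [main=B]
After op 2 (branch): HEAD=main@B [fix=B main=B]
After op 3 (commit): HEAD=main@C [fix=B main=C]
After op 4 (checkout): HEAD=fix@B [fix=B main=C]
After op 5 (commit): HEAD=fix@D [fix=D main=C]
After op 6 (reset): HEAD=fix@C [fix=C main=C]
After op 7 (commit): HEAD=fix@E [fix=E main=C]

Answer: A B C E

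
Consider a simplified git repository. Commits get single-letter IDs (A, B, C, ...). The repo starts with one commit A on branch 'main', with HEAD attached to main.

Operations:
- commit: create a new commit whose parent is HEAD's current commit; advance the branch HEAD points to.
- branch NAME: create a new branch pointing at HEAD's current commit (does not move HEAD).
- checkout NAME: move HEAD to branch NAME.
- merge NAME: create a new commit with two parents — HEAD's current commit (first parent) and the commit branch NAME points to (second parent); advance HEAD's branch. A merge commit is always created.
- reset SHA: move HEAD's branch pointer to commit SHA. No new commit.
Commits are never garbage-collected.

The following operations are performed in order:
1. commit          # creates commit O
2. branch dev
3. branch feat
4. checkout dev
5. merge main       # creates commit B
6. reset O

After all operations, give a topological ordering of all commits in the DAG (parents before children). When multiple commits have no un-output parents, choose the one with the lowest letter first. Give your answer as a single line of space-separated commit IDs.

After op 1 (commit): HEAD=main@O [main=O]
After op 2 (branch): HEAD=main@O [dev=O main=O]
After op 3 (branch): HEAD=main@O [dev=O feat=O main=O]
After op 4 (checkout): HEAD=dev@O [dev=O feat=O main=O]
After op 5 (merge): HEAD=dev@B [dev=B feat=O main=O]
After op 6 (reset): HEAD=dev@O [dev=O feat=O main=O]
commit A: parents=[]
commit B: parents=['O', 'O']
commit O: parents=['A']

Answer: A O B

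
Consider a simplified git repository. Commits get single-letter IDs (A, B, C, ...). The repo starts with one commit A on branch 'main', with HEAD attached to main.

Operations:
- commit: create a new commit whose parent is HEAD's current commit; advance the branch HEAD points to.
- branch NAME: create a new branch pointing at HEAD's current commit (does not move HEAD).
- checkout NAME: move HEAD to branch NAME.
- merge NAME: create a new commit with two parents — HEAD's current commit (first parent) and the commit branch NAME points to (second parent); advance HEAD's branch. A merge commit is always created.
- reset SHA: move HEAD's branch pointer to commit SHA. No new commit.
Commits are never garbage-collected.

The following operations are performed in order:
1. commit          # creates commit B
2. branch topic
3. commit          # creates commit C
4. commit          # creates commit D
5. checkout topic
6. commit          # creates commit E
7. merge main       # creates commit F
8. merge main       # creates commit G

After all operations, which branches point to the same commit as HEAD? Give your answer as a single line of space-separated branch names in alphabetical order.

Answer: topic

Derivation:
After op 1 (commit): HEAD=main@B [main=B]
After op 2 (branch): HEAD=main@B [main=B topic=B]
After op 3 (commit): HEAD=main@C [main=C topic=B]
After op 4 (commit): HEAD=main@D [main=D topic=B]
After op 5 (checkout): HEAD=topic@B [main=D topic=B]
After op 6 (commit): HEAD=topic@E [main=D topic=E]
After op 7 (merge): HEAD=topic@F [main=D topic=F]
After op 8 (merge): HEAD=topic@G [main=D topic=G]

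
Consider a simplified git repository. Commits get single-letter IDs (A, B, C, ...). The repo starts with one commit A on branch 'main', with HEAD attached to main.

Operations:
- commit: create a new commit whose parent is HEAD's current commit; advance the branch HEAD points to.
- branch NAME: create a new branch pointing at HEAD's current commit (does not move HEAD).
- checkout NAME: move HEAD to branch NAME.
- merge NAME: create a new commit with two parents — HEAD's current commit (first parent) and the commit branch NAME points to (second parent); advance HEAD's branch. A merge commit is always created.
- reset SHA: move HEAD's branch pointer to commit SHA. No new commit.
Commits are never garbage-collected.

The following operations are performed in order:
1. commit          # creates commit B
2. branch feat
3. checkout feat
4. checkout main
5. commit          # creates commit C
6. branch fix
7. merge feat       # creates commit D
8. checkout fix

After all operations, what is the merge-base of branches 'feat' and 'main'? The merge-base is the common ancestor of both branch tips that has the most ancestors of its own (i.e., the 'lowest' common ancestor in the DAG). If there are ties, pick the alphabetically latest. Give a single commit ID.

Answer: B

Derivation:
After op 1 (commit): HEAD=main@B [main=B]
After op 2 (branch): HEAD=main@B [feat=B main=B]
After op 3 (checkout): HEAD=feat@B [feat=B main=B]
After op 4 (checkout): HEAD=main@B [feat=B main=B]
After op 5 (commit): HEAD=main@C [feat=B main=C]
After op 6 (branch): HEAD=main@C [feat=B fix=C main=C]
After op 7 (merge): HEAD=main@D [feat=B fix=C main=D]
After op 8 (checkout): HEAD=fix@C [feat=B fix=C main=D]
ancestors(feat=B): ['A', 'B']
ancestors(main=D): ['A', 'B', 'C', 'D']
common: ['A', 'B']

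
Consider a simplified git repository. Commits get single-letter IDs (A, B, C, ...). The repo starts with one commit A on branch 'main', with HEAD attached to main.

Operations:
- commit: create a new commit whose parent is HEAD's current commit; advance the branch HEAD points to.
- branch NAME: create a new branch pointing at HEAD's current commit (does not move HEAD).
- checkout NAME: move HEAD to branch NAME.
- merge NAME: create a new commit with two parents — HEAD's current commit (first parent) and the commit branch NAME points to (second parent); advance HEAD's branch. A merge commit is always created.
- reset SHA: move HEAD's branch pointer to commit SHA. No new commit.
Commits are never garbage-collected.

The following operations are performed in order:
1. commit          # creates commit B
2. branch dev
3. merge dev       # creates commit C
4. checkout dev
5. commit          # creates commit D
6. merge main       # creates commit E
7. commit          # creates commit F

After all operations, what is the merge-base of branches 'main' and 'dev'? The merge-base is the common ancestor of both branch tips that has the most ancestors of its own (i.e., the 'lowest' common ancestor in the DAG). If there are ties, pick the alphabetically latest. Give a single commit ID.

Answer: C

Derivation:
After op 1 (commit): HEAD=main@B [main=B]
After op 2 (branch): HEAD=main@B [dev=B main=B]
After op 3 (merge): HEAD=main@C [dev=B main=C]
After op 4 (checkout): HEAD=dev@B [dev=B main=C]
After op 5 (commit): HEAD=dev@D [dev=D main=C]
After op 6 (merge): HEAD=dev@E [dev=E main=C]
After op 7 (commit): HEAD=dev@F [dev=F main=C]
ancestors(main=C): ['A', 'B', 'C']
ancestors(dev=F): ['A', 'B', 'C', 'D', 'E', 'F']
common: ['A', 'B', 'C']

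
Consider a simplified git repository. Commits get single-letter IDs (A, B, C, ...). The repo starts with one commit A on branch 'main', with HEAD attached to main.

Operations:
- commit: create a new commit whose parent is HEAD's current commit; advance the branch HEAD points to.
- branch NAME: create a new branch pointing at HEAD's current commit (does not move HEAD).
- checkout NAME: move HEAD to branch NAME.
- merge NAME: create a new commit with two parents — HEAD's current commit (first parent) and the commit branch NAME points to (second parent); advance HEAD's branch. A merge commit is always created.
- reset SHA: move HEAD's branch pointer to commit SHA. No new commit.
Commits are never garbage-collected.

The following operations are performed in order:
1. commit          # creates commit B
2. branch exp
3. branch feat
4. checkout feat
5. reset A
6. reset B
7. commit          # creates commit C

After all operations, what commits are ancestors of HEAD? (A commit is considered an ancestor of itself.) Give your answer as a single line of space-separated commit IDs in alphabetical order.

Answer: A B C

Derivation:
After op 1 (commit): HEAD=main@B [main=B]
After op 2 (branch): HEAD=main@B [exp=B main=B]
After op 3 (branch): HEAD=main@B [exp=B feat=B main=B]
After op 4 (checkout): HEAD=feat@B [exp=B feat=B main=B]
After op 5 (reset): HEAD=feat@A [exp=B feat=A main=B]
After op 6 (reset): HEAD=feat@B [exp=B feat=B main=B]
After op 7 (commit): HEAD=feat@C [exp=B feat=C main=B]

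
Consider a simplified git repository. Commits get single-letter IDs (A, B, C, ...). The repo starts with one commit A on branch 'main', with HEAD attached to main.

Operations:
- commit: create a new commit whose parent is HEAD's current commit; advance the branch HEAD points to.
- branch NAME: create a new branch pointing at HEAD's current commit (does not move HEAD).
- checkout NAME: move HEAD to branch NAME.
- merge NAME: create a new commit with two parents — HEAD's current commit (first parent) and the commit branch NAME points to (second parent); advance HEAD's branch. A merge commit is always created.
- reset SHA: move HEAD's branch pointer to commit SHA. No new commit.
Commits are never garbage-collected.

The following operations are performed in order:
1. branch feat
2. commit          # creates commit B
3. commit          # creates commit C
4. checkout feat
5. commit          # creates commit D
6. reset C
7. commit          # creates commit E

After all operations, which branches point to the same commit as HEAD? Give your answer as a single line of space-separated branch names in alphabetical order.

After op 1 (branch): HEAD=main@A [feat=A main=A]
After op 2 (commit): HEAD=main@B [feat=A main=B]
After op 3 (commit): HEAD=main@C [feat=A main=C]
After op 4 (checkout): HEAD=feat@A [feat=A main=C]
After op 5 (commit): HEAD=feat@D [feat=D main=C]
After op 6 (reset): HEAD=feat@C [feat=C main=C]
After op 7 (commit): HEAD=feat@E [feat=E main=C]

Answer: feat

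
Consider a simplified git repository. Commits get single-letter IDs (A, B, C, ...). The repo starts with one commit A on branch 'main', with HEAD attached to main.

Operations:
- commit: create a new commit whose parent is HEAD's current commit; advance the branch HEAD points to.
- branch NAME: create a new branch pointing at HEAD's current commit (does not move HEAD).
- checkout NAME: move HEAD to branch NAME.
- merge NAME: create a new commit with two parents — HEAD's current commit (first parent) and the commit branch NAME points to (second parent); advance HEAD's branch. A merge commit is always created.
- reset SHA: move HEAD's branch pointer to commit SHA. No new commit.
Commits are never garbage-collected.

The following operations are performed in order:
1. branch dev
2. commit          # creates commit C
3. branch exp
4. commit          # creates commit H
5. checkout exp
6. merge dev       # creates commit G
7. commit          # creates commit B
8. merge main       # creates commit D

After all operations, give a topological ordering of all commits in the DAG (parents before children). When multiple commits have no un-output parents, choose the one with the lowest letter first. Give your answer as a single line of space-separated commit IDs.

Answer: A C G B H D

Derivation:
After op 1 (branch): HEAD=main@A [dev=A main=A]
After op 2 (commit): HEAD=main@C [dev=A main=C]
After op 3 (branch): HEAD=main@C [dev=A exp=C main=C]
After op 4 (commit): HEAD=main@H [dev=A exp=C main=H]
After op 5 (checkout): HEAD=exp@C [dev=A exp=C main=H]
After op 6 (merge): HEAD=exp@G [dev=A exp=G main=H]
After op 7 (commit): HEAD=exp@B [dev=A exp=B main=H]
After op 8 (merge): HEAD=exp@D [dev=A exp=D main=H]
commit A: parents=[]
commit B: parents=['G']
commit C: parents=['A']
commit D: parents=['B', 'H']
commit G: parents=['C', 'A']
commit H: parents=['C']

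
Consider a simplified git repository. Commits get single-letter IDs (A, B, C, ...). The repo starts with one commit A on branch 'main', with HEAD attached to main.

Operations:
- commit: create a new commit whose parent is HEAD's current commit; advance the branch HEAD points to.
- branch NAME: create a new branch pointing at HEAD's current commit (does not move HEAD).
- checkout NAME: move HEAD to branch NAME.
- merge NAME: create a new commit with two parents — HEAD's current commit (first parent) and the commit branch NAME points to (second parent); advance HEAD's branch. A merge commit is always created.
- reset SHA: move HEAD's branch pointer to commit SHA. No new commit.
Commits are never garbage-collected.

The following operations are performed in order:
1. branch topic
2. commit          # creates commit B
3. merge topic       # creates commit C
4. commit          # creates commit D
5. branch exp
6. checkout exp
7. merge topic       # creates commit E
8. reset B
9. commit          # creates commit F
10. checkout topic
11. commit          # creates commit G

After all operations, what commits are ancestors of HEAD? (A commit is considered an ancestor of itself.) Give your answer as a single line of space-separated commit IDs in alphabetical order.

Answer: A G

Derivation:
After op 1 (branch): HEAD=main@A [main=A topic=A]
After op 2 (commit): HEAD=main@B [main=B topic=A]
After op 3 (merge): HEAD=main@C [main=C topic=A]
After op 4 (commit): HEAD=main@D [main=D topic=A]
After op 5 (branch): HEAD=main@D [exp=D main=D topic=A]
After op 6 (checkout): HEAD=exp@D [exp=D main=D topic=A]
After op 7 (merge): HEAD=exp@E [exp=E main=D topic=A]
After op 8 (reset): HEAD=exp@B [exp=B main=D topic=A]
After op 9 (commit): HEAD=exp@F [exp=F main=D topic=A]
After op 10 (checkout): HEAD=topic@A [exp=F main=D topic=A]
After op 11 (commit): HEAD=topic@G [exp=F main=D topic=G]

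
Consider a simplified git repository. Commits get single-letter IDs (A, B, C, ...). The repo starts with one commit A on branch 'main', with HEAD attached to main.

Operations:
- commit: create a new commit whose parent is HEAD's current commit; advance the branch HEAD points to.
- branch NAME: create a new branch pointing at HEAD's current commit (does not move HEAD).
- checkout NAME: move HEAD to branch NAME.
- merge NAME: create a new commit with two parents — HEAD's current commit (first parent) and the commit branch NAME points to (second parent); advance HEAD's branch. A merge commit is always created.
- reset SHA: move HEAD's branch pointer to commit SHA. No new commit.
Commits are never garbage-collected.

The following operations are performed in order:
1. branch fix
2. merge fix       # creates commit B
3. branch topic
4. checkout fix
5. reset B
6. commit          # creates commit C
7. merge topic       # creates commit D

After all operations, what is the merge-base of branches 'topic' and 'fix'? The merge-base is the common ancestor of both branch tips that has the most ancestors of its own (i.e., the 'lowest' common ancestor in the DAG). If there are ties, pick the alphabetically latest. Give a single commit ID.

Answer: B

Derivation:
After op 1 (branch): HEAD=main@A [fix=A main=A]
After op 2 (merge): HEAD=main@B [fix=A main=B]
After op 3 (branch): HEAD=main@B [fix=A main=B topic=B]
After op 4 (checkout): HEAD=fix@A [fix=A main=B topic=B]
After op 5 (reset): HEAD=fix@B [fix=B main=B topic=B]
After op 6 (commit): HEAD=fix@C [fix=C main=B topic=B]
After op 7 (merge): HEAD=fix@D [fix=D main=B topic=B]
ancestors(topic=B): ['A', 'B']
ancestors(fix=D): ['A', 'B', 'C', 'D']
common: ['A', 'B']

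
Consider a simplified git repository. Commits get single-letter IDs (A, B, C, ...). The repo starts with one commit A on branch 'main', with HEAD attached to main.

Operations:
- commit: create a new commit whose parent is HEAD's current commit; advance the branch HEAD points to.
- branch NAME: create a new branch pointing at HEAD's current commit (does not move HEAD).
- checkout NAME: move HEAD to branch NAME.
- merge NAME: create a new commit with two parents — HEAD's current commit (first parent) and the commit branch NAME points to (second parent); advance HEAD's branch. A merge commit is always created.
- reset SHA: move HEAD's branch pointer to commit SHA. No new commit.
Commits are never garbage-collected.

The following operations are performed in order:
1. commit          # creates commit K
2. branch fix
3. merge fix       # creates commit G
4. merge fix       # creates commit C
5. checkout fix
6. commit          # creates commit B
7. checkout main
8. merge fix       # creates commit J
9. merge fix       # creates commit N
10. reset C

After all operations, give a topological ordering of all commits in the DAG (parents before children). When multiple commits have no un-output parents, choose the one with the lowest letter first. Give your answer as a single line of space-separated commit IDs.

Answer: A K B G C J N

Derivation:
After op 1 (commit): HEAD=main@K [main=K]
After op 2 (branch): HEAD=main@K [fix=K main=K]
After op 3 (merge): HEAD=main@G [fix=K main=G]
After op 4 (merge): HEAD=main@C [fix=K main=C]
After op 5 (checkout): HEAD=fix@K [fix=K main=C]
After op 6 (commit): HEAD=fix@B [fix=B main=C]
After op 7 (checkout): HEAD=main@C [fix=B main=C]
After op 8 (merge): HEAD=main@J [fix=B main=J]
After op 9 (merge): HEAD=main@N [fix=B main=N]
After op 10 (reset): HEAD=main@C [fix=B main=C]
commit A: parents=[]
commit B: parents=['K']
commit C: parents=['G', 'K']
commit G: parents=['K', 'K']
commit J: parents=['C', 'B']
commit K: parents=['A']
commit N: parents=['J', 'B']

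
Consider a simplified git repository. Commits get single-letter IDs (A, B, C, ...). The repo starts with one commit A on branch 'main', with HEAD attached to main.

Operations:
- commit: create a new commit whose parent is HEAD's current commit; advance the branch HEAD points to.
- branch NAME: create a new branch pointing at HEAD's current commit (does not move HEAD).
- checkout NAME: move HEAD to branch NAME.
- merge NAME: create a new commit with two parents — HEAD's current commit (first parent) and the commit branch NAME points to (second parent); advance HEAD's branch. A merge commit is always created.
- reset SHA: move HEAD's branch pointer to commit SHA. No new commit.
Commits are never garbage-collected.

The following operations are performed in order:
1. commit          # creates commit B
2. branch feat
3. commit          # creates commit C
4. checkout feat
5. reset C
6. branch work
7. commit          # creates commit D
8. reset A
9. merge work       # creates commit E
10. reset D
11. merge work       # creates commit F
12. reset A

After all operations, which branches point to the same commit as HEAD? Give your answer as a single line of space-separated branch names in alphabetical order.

After op 1 (commit): HEAD=main@B [main=B]
After op 2 (branch): HEAD=main@B [feat=B main=B]
After op 3 (commit): HEAD=main@C [feat=B main=C]
After op 4 (checkout): HEAD=feat@B [feat=B main=C]
After op 5 (reset): HEAD=feat@C [feat=C main=C]
After op 6 (branch): HEAD=feat@C [feat=C main=C work=C]
After op 7 (commit): HEAD=feat@D [feat=D main=C work=C]
After op 8 (reset): HEAD=feat@A [feat=A main=C work=C]
After op 9 (merge): HEAD=feat@E [feat=E main=C work=C]
After op 10 (reset): HEAD=feat@D [feat=D main=C work=C]
After op 11 (merge): HEAD=feat@F [feat=F main=C work=C]
After op 12 (reset): HEAD=feat@A [feat=A main=C work=C]

Answer: feat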